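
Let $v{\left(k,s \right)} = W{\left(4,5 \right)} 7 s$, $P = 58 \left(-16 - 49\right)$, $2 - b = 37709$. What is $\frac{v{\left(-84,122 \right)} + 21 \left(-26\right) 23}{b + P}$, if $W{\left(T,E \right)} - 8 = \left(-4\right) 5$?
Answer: $\frac{22806}{41477} \approx 0.54985$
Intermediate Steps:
$b = -37707$ ($b = 2 - 37709 = -37707$)
$W{\left(T,E \right)} = -12$ ($W{\left(T,E \right)} = 8 - 20 = -12$)
$P = -3770$ ($P = 58 \left(-65\right) = -3770$)
$v{\left(k,s \right)} = - 84 s$ ($v{\left(k,s \right)} = \left(-12\right) 7 s = - 84 s$)
$\frac{v{\left(-84,122 \right)} + 21 \left(-26\right) 23}{b + P} = \frac{\left(-84\right) 122 + 21 \left(-26\right) 23}{-37707 - 3770} = \frac{-10248 - 12558}{-41477} = \left(-10248 - 12558\right) \left(- \frac{1}{41477}\right) = \left(-22806\right) \left(- \frac{1}{41477}\right) = \frac{22806}{41477}$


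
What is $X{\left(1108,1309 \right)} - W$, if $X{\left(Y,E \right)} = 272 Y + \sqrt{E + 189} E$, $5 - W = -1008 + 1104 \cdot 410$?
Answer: $753003 + 1309 \sqrt{1498} \approx 8.0367 \cdot 10^{5}$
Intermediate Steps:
$W = -451627$ ($W = 5 - \left(-1008 + 1104 \cdot 410\right) = 5 - \left(-1008 + 452640\right) = 5 - 451632 = -451627$)
$X{\left(Y,E \right)} = 272 Y + E \sqrt{189 + E}$ ($X{\left(Y,E \right)} = 272 Y + \sqrt{189 + E} E = 272 Y + E \sqrt{189 + E}$)
$X{\left(1108,1309 \right)} - W = \left(272 \cdot 1108 + 1309 \sqrt{189 + 1309}\right) - -451627 = \left(301376 + 1309 \sqrt{1498}\right) + 451627 = 753003 + 1309 \sqrt{1498}$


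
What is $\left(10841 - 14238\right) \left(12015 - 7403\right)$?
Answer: $-15666964$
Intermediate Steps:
$\left(10841 - 14238\right) \left(12015 - 7403\right) = \left(-3397\right) 4612 = -15666964$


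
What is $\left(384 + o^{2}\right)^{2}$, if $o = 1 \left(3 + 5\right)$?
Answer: $200704$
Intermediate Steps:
$o = 8$ ($o = 1 \cdot 8 = 8$)
$\left(384 + o^{2}\right)^{2} = \left(384 + 8^{2}\right)^{2} = \left(384 + 64\right)^{2} = 448^{2} = 200704$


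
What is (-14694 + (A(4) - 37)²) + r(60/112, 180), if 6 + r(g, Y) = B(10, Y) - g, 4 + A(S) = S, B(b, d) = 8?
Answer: -373059/28 ≈ -13324.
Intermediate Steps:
A(S) = -4 + S
r(g, Y) = 2 - g (r(g, Y) = -6 + (8 - g) = 2 - g)
(-14694 + (A(4) - 37)²) + r(60/112, 180) = (-14694 + ((-4 + 4) - 37)²) + (2 - 60/112) = (-14694 + (0 - 37)²) + (2 - 60/112) = (-14694 + (-37)²) + (2 - 1*15/28) = (-14694 + 1369) + (2 - 15/28) = -13325 + 41/28 = -373059/28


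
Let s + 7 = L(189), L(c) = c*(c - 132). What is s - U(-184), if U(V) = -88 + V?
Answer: 11038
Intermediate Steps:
L(c) = c*(-132 + c)
s = 10766 (s = -7 + 189*(-132 + 189) = -7 + 189*57 = -7 + 10773 = 10766)
s - U(-184) = 10766 - (-88 - 184) = 10766 - 1*(-272) = 10766 + 272 = 11038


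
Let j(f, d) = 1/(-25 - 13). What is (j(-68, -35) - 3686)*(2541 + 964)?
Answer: -490941845/38 ≈ -1.2920e+7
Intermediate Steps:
j(f, d) = -1/38 (j(f, d) = 1/(-38) = -1/38)
(j(-68, -35) - 3686)*(2541 + 964) = (-1/38 - 3686)*(2541 + 964) = -140069/38*3505 = -490941845/38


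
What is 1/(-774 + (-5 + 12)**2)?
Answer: -1/725 ≈ -0.0013793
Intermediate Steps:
1/(-774 + (-5 + 12)**2) = 1/(-774 + 7**2) = 1/(-774 + 49) = 1/(-725) = -1/725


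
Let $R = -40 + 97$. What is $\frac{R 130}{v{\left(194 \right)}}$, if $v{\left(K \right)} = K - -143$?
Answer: $\frac{7410}{337} \approx 21.988$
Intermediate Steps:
$v{\left(K \right)} = 143 + K$ ($v{\left(K \right)} = K + 143 = 143 + K$)
$R = 57$
$\frac{R 130}{v{\left(194 \right)}} = \frac{57 \cdot 130}{143 + 194} = \frac{7410}{337}$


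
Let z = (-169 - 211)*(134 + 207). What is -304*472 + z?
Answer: -273068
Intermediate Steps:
z = -129580 (z = -380*341 = -129580)
-304*472 + z = -304*472 - 129580 = -143488 - 129580 = -273068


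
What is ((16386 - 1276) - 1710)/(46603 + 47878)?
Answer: 13400/94481 ≈ 0.14183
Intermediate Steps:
((16386 - 1276) - 1710)/(46603 + 47878) = (15110 - 1710)/94481 = 13400*(1/94481) = 13400/94481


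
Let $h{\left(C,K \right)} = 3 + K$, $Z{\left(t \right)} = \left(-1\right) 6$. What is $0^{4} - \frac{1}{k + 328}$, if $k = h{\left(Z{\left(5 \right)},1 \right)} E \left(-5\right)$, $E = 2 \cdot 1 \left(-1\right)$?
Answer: $- \frac{1}{368} \approx -0.0027174$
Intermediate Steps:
$Z{\left(t \right)} = -6$
$E = -2$ ($E = 2 \left(-1\right) = -2$)
$k = 40$ ($k = \left(3 + 1\right) \left(-2\right) \left(-5\right) = 4 \left(-2\right) \left(-5\right) = \left(-8\right) \left(-5\right) = 40$)
$0^{4} - \frac{1}{k + 328} = 0^{4} - \frac{1}{40 + 328} = 0 - \frac{1}{368} = - \frac{1}{368}$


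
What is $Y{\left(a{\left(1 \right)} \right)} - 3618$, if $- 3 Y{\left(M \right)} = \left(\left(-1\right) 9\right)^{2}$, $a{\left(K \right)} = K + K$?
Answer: $-3645$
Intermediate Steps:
$a{\left(K \right)} = 2 K$
$Y{\left(M \right)} = -27$ ($Y{\left(M \right)} = - \frac{\left(\left(-1\right) 9\right)^{2}}{3} = - \frac{\left(-9\right)^{2}}{3} = \left(- \frac{1}{3}\right) 81 = -27$)
$Y{\left(a{\left(1 \right)} \right)} - 3618 = -27 - 3618 = -3645$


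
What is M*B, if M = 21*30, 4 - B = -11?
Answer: 9450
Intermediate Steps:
B = 15 (B = 4 - 1*(-11) = 4 + 11 = 15)
M = 630
M*B = 630*15 = 9450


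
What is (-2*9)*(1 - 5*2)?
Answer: 162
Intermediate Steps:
(-2*9)*(1 - 5*2) = -18*(1 - 10) = -18*(-9) = 162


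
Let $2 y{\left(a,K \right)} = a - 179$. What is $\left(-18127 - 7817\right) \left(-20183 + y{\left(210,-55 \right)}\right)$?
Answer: $523225620$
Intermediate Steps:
$y{\left(a,K \right)} = - \frac{179}{2} + \frac{a}{2}$ ($y{\left(a,K \right)} = \frac{a - 179}{2} = \frac{-179 + a}{2} = - \frac{179}{2} + \frac{a}{2}$)
$\left(-18127 - 7817\right) \left(-20183 + y{\left(210,-55 \right)}\right) = \left(-18127 - 7817\right) \left(-20183 + \left(- \frac{179}{2} + \frac{1}{2} \cdot 210\right)\right) = - 25944 \left(-20183 + \left(- \frac{179}{2} + 105\right)\right) = - 25944 \left(-20183 + \frac{31}{2}\right) = \left(-25944\right) \left(- \frac{40335}{2}\right) = 523225620$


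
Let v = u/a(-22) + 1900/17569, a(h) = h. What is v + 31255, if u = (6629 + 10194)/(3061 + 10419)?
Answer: 162847026713913/5210262640 ≈ 31255.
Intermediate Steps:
u = 16823/13480 ≈ 1.2480
v = 267900713/5210262640 (v = (16823/13480)/(-22) + 1900/17569 = (16823/13480)*(-1/22) + 1900*(1/17569) = -16823/296560 + 1900/17569 = 267900713/5210262640 ≈ 0.051418)
v + 31255 = 267900713/5210262640 + 31255 = 162847026713913/5210262640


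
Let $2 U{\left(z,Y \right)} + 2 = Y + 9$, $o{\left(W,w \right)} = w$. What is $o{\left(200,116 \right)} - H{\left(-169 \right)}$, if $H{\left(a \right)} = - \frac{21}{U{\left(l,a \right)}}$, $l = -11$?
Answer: $\frac{3125}{27} \approx 115.74$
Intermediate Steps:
$U{\left(z,Y \right)} = \frac{7}{2} + \frac{Y}{2}$ ($U{\left(z,Y \right)} = -1 + \frac{Y + 9}{2} = -1 + \frac{9 + Y}{2} = -1 + \left(\frac{9}{2} + \frac{Y}{2}\right) = \frac{7}{2} + \frac{Y}{2}$)
$H{\left(a \right)} = - \frac{21}{\frac{7}{2} + \frac{a}{2}}$
$o{\left(200,116 \right)} - H{\left(-169 \right)} = 116 - - \frac{42}{7 - 169} = 116 - - \frac{42}{-162} = 116 - \left(-42\right) \left(- \frac{1}{162}\right) = 116 - \frac{7}{27} = \frac{3125}{27}$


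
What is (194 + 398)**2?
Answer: 350464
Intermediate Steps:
(194 + 398)**2 = 592**2 = 350464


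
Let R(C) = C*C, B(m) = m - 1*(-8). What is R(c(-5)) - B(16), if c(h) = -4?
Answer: -8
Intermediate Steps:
B(m) = 8 + m (B(m) = m + 8 = 8 + m)
R(C) = C**2
R(c(-5)) - B(16) = (-4)**2 - (8 + 16) = 16 - 1*24 = 16 - 24 = -8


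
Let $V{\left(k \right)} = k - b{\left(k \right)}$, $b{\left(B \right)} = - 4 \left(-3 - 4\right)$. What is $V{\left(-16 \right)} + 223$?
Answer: $179$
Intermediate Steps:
$b{\left(B \right)} = 28$ ($b{\left(B \right)} = \left(-4\right) \left(-7\right) = 28$)
$V{\left(k \right)} = -28 + k$ ($V{\left(k \right)} = k - 28 = -28 + k$)
$V{\left(-16 \right)} + 223 = \left(-28 - 16\right) + 223 = -44 + 223 = 179$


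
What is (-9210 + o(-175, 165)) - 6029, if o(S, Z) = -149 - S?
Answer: -15213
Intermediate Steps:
(-9210 + o(-175, 165)) - 6029 = (-9210 + (-149 - 1*(-175))) - 6029 = (-9210 + (-149 + 175)) - 6029 = (-9210 + 26) - 6029 = -9184 - 6029 = -15213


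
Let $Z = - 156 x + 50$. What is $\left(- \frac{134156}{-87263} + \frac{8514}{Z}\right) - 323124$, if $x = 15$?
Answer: $- \frac{2935047188701}{9083285} \approx -3.2313 \cdot 10^{5}$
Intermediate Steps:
$Z = -2290$ ($Z = \left(-156\right) 15 + 50 = -2340 + 50 = -2290$)
$\left(- \frac{134156}{-87263} + \frac{8514}{Z}\right) - 323124 = \left(- \frac{134156}{-87263} + \frac{8514}{-2290}\right) - 323124 = \left(\left(-134156\right) \left(- \frac{1}{87263}\right) + 8514 \left(- \frac{1}{2290}\right)\right) - 323124 = \left(\frac{12196}{7933} - \frac{4257}{1145}\right) - 323124 = - \frac{19806361}{9083285} - 323124 = - \frac{2935047188701}{9083285}$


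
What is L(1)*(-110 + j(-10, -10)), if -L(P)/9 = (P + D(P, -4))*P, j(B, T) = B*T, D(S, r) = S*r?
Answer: -270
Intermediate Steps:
L(P) = 27*P² (L(P) = -9*(P + P*(-4))*P = -9*(P - 4*P)*P = -9*(-3*P)*P = -(-27)*P² = 27*P²)
L(1)*(-110 + j(-10, -10)) = (27*1²)*(-110 - 10*(-10)) = (27*1)*(-110 + 100) = 27*(-10) = -270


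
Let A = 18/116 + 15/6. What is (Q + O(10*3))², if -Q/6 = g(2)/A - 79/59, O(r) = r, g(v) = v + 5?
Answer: 207878724/421201 ≈ 493.54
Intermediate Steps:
g(v) = 5 + v
A = 77/29 (A = 18*(1/116) + 15*(⅙) = 9/58 + 5/2 = 77/29 ≈ 2.6552)
Q = -5052/649 (Q = -6*((5 + 2)/(77/29) - 79/59) = -6*(7*(29/77) - 79*1/59) = -6*(29/11 - 79/59) = -6*842/649 = -5052/649 ≈ -7.7843)
(Q + O(10*3))² = (-5052/649 + 10*3)² = (-5052/649 + 30)² = (14418/649)² = 207878724/421201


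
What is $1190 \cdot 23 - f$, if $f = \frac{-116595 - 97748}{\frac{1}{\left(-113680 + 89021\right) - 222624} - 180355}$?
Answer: $\frac{1220614112624351}{44598725466} \approx 27369.0$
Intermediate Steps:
$f = \frac{53003380069}{44598725466}$ ($f = - \frac{214343}{\frac{1}{-24659 - 222624} - 180355} = - \frac{214343}{\frac{1}{-247283} - 180355} = - \frac{214343}{- \frac{1}{247283} - 180355} = - \frac{214343}{- \frac{44598725466}{247283}} = \left(-214343\right) \left(- \frac{247283}{44598725466}\right) = \frac{53003380069}{44598725466} \approx 1.1884$)
$1190 \cdot 23 - f = 1190 \cdot 23 - \frac{53003380069}{44598725466} = 27370 - \frac{53003380069}{44598725466} = \frac{1220614112624351}{44598725466}$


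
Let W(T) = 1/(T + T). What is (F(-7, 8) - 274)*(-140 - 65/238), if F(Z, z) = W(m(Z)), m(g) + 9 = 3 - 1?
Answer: 128098245/3332 ≈ 38445.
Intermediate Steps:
m(g) = -7 (m(g) = -9 + (3 - 1) = -9 + 2 = -7)
W(T) = 1/(2*T)
F(Z, z) = -1/14 (F(Z, z) = (½)/(-7) = (½)*(-⅐) = -1/14)
(F(-7, 8) - 274)*(-140 - 65/238) = (-1/14 - 274)*(-140 - 65/238) = -3837*(-140 - 65*1/238)/14 = -3837*(-140 - 65/238)/14 = -3837/14*(-33385/238) = 128098245/3332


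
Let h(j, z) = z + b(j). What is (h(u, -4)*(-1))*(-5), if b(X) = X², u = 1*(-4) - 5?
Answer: 385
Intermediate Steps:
u = -9 (u = -4 - 5 = -9)
h(j, z) = z + j²
(h(u, -4)*(-1))*(-5) = ((-4 + (-9)²)*(-1))*(-5) = ((-4 + 81)*(-1))*(-5) = (77*(-1))*(-5) = -77*(-5) = 385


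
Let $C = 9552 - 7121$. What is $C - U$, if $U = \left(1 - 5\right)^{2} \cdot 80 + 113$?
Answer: $1038$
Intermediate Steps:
$C = 2431$ ($C = 9552 - 7121 = 2431$)
$U = 1393$ ($U = \left(-4\right)^{2} \cdot 80 + 113 = 16 \cdot 80 + 113 = 1280 + 113 = 1393$)
$C - U = 2431 - 1393 = 1038$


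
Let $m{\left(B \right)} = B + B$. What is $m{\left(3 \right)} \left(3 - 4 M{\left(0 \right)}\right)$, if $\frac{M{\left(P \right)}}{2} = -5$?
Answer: $258$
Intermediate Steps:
$m{\left(B \right)} = 2 B$
$M{\left(P \right)} = -10$ ($M{\left(P \right)} = 2 \left(-5\right) = -10$)
$m{\left(3 \right)} \left(3 - 4 M{\left(0 \right)}\right) = 2 \cdot 3 \left(3 - -40\right) = 6 \left(3 + 40\right) = 6 \cdot 43 = 258$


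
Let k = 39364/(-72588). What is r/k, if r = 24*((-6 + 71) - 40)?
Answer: -10888200/9841 ≈ -1106.4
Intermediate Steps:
k = -9841/18147 (k = 39364*(-1/72588) = -9841/18147 ≈ -0.54229)
r = 600 (r = 24*(65 - 40) = 24*25 = 600)
r/k = 600/(-9841/18147) = 600*(-18147/9841) = -10888200/9841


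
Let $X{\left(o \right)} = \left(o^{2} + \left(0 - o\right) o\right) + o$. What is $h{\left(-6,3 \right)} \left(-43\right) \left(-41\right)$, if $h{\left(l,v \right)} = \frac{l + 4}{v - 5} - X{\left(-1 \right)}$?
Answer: $3526$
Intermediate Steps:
$X{\left(o \right)} = o$ ($X{\left(o \right)} = \left(o^{2} + - o o\right) + o = \left(o^{2} - o^{2}\right) + o = 0 + o = o$)
$h{\left(l,v \right)} = 1 + \frac{4 + l}{-5 + v}$ ($h{\left(l,v \right)} = \frac{l + 4}{v - 5} - -1 = \frac{4 + l}{-5 + v} + 1 = 1 + \frac{4 + l}{-5 + v}$)
$h{\left(-6,3 \right)} \left(-43\right) \left(-41\right) = \frac{-1 - 6 + 3}{-5 + 3} \left(-43\right) \left(-41\right) = \frac{1}{-2} \left(-4\right) \left(-43\right) \left(-41\right) = \left(- \frac{1}{2}\right) \left(-4\right) \left(-43\right) \left(-41\right) = 2 \left(-43\right) \left(-41\right) = \left(-86\right) \left(-41\right) = 3526$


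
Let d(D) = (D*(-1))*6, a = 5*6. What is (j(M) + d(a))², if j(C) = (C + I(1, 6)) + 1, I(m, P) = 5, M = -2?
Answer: 30976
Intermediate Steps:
a = 30
d(D) = -6*D (d(D) = -D*6 = -6*D)
j(C) = 6 + C (j(C) = (C + 5) + 1 = (5 + C) + 1 = 6 + C)
(j(M) + d(a))² = ((6 - 2) - 6*30)² = (4 - 180)² = (-176)² = 30976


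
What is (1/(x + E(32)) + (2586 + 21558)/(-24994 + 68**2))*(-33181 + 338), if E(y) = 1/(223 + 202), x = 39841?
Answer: 319677994305601/8212226610 ≈ 38927.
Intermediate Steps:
E(y) = 1/425
(1/(x + E(32)) + (2586 + 21558)/(-24994 + 68**2))*(-33181 + 338) = (1/(39841 + 1/425) + (2586 + 21558)/(-24994 + 68**2))*(-33181 + 338) = (1/(16932426/425) + 24144/(-24994 + 4624))*(-32843) = (425/16932426 + 24144/(-20370))*(-32843) = (425/16932426 + 24144*(-1/20370))*(-32843) = (425/16932426 - 4024/3395)*(-32843) = -9733519907/8212226610*(-32843) = 319677994305601/8212226610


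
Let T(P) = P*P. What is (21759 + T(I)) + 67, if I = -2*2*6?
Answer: 22402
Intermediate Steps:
I = -24 (I = -4*6 = -24)
T(P) = P**2
(21759 + T(I)) + 67 = (21759 + (-24)**2) + 67 = (21759 + 576) + 67 = 22335 + 67 = 22402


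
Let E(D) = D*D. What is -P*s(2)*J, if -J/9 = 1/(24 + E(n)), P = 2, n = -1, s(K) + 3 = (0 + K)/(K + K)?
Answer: -9/5 ≈ -1.8000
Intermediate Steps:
s(K) = -5/2 (s(K) = -3 + (0 + K)/(K + K) = -3 + K/((2*K)) = -3 + K*(1/(2*K)) = -3 + 1/2 = -5/2)
E(D) = D**2
J = -9/25 (J = -9/(24 + (-1)**2) = -9/(24 + 1) = -9/25 ≈ -0.36000)
-P*s(2)*J = -2*(-5/2)*(-9)/25 = -(-5)*(-9)/25 = -1*9/5 = -9/5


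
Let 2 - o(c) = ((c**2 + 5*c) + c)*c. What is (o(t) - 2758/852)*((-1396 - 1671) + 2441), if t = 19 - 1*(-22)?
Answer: 10534800317/213 ≈ 4.9459e+7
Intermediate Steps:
t = 41 (t = 19 + 22 = 41)
o(c) = 2 - c*(c**2 + 6*c) (o(c) = 2 - ((c**2 + 5*c) + c)*c = 2 - (c**2 + 6*c)*c = 2 - c*(c**2 + 6*c))
(o(t) - 2758/852)*((-1396 - 1671) + 2441) = ((2 - 1*41**3 - 6*41**2) - 2758/852)*((-1396 - 1671) + 2441) = ((2 - 1*68921 - 6*1681) - 2758*1/852)*(-3067 + 2441) = ((2 - 68921 - 10086) - 1379/426)*(-626) = (-79005 - 1379/426)*(-626) = -33657509/426*(-626) = 10534800317/213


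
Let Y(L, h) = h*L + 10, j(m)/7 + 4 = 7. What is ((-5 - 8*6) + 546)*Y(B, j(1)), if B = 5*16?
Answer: 833170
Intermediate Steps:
j(m) = 21 (j(m) = -28 + 7*7 = -28 + 49 = 21)
B = 80
Y(L, h) = 10 + L*h (Y(L, h) = L*h + 10 = 10 + L*h)
((-5 - 8*6) + 546)*Y(B, j(1)) = ((-5 - 8*6) + 546)*(10 + 80*21) = ((-5 - 48) + 546)*(10 + 1680) = (-53 + 546)*1690 = 493*1690 = 833170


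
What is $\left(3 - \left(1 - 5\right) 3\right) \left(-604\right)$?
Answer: $-9060$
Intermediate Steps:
$\left(3 - \left(1 - 5\right) 3\right) \left(-604\right) = \left(3 - \left(-4\right) 3\right) \left(-604\right) = \left(3 - -12\right) \left(-604\right) = \left(3 + 12\right) \left(-604\right) = 15 \left(-604\right) = -9060$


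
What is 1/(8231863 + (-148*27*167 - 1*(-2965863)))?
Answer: 1/10530394 ≈ 9.4963e-8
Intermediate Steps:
1/(8231863 + (-148*27*167 - 1*(-2965863))) = 1/(8231863 + (-3996*167 + 2965863)) = 1/(8231863 + (-667332 + 2965863)) = 1/(8231863 + 2298531) = 1/10530394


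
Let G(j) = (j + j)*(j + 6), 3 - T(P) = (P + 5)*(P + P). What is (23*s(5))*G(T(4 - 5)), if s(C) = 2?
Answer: 17204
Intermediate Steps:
T(P) = 3 - 2*P*(5 + P) (T(P) = 3 - (P + 5)*(P + P) = 3 - (5 + P)*2*P = 3 - 2*P*(5 + P))
G(j) = 2*j*(6 + j) (G(j) = (2*j)*(6 + j) = 2*j*(6 + j))
(23*s(5))*G(T(4 - 5)) = (23*2)*(2*(3 - 10*(4 - 5) - 2*(4 - 5)²)*(6 + (3 - 10*(4 - 5) - 2*(4 - 5)²))) = 46*(2*(3 - 10*(-1) - 2*(-1)²)*(6 + (3 - 10*(-1) - 2*(-1)²))) = 46*(2*(3 + 10 - 2*1)*(6 + (3 + 10 - 2*1))) = 46*(2*(3 + 10 - 2)*(6 + (3 + 10 - 2))) = 46*(2*11*(6 + 11)) = 46*(2*11*17) = 46*374 = 17204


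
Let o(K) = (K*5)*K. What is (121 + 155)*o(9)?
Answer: 111780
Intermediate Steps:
o(K) = 5*K² (o(K) = (5*K)*K = 5*K²)
(121 + 155)*o(9) = (121 + 155)*(5*9²) = 276*(5*81) = 276*405 = 111780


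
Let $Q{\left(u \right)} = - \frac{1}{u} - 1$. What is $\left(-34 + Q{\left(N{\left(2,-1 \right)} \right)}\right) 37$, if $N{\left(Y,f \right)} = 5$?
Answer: $- \frac{6512}{5} \approx -1302.4$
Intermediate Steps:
$Q{\left(u \right)} = -1 - \frac{1}{u}$ ($Q{\left(u \right)} = - \frac{1}{u} - 1 = -1 - \frac{1}{u}$)
$\left(-34 + Q{\left(N{\left(2,-1 \right)} \right)}\right) 37 = \left(-34 + \frac{-1 - 5}{5}\right) 37 = \left(-34 + \frac{1}{5} \left(-6\right)\right) 37 = \left(-34 - \frac{6}{5}\right) 37 = \left(- \frac{176}{5}\right) 37 = - \frac{6512}{5}$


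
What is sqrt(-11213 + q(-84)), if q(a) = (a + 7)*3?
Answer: 2*I*sqrt(2861) ≈ 106.98*I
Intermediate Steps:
q(a) = 21 + 3*a (q(a) = (7 + a)*3 = 21 + 3*a)
sqrt(-11213 + q(-84)) = sqrt(-11213 + (21 + 3*(-84))) = sqrt(-11213 + (21 - 252)) = sqrt(-11213 - 231) = sqrt(-11444) = 2*I*sqrt(2861)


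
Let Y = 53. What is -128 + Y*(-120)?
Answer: -6488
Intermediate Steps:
-128 + Y*(-120) = -128 + 53*(-120) = -128 - 6360 = -6488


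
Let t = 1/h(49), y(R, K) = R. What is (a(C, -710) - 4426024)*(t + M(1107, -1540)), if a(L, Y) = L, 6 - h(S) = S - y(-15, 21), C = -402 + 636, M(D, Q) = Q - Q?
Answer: 2212895/29 ≈ 76307.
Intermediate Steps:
M(D, Q) = 0
C = 234
h(S) = -9 - S (h(S) = 6 - (S - 1*(-15)) = 6 - (S + 15) = 6 - (15 + S) = 6 + (-15 - S) = -9 - S)
t = -1/58 (t = 1/(-9 - 1*49) = 1/(-9 - 49) = 1/(-58) = -1/58 ≈ -0.017241)
(a(C, -710) - 4426024)*(t + M(1107, -1540)) = (234 - 4426024)*(-1/58 + 0) = -4425790*(-1/58) = 2212895/29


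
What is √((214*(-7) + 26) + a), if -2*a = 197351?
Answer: 3*I*√44510/2 ≈ 316.46*I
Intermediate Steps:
a = -197351/2 (a = -½*197351 = -197351/2 ≈ -98676.)
√((214*(-7) + 26) + a) = √((214*(-7) + 26) - 197351/2) = √((-1498 + 26) - 197351/2) = √(-1472 - 197351/2) = √(-200295/2) = 3*I*√44510/2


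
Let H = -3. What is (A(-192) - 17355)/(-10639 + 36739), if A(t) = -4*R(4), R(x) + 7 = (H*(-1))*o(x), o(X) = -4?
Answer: -17279/26100 ≈ -0.66203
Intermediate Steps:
R(x) = -19 (R(x) = -7 - 3*(-1)*(-4) = -7 + 3*(-4) = -7 - 12 = -19)
A(t) = 76 (A(t) = -4*(-19) = 76)
(A(-192) - 17355)/(-10639 + 36739) = (76 - 17355)/(-10639 + 36739) = -17279/26100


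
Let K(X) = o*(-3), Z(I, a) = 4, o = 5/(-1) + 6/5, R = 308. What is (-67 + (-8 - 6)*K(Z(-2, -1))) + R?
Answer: 407/5 ≈ 81.400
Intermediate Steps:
o = -19/5 (o = 5*(-1) + 6*(⅕) = -5 + 6/5 = -19/5 ≈ -3.8000)
K(X) = 57/5 (K(X) = -19/5*(-3) = 57/5)
(-67 + (-8 - 6)*K(Z(-2, -1))) + R = (-67 + (-8 - 6)*(57/5)) + 308 = (-67 - 14*57/5) + 308 = (-67 - 798/5) + 308 = -1133/5 + 308 = 407/5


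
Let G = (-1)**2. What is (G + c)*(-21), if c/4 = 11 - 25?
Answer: 1155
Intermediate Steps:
G = 1
c = -56 (c = 4*(11 - 25) = 4*(-14) = -56)
(G + c)*(-21) = (1 - 56)*(-21) = -55*(-21) = 1155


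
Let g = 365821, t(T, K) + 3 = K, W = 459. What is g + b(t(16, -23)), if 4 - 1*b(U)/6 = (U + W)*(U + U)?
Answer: 500941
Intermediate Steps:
t(T, K) = -3 + K
b(U) = 24 - 12*U*(459 + U) (b(U) = 24 - 6*(U + 459)*(U + U) = 24 - 6*(459 + U)*2*U = 24 - 12*U*(459 + U))
g + b(t(16, -23)) = 365821 + (24 - 5508*(-3 - 23) - 12*(-3 - 23)²) = 365821 + (24 - 5508*(-26) - 12*(-26)²) = 365821 + (24 + 143208 - 12*676) = 365821 + (24 + 143208 - 8112) = 365821 + 135120 = 500941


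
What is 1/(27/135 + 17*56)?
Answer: 5/4761 ≈ 0.0010502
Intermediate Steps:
1/(27/135 + 17*56) = 1/(27*(1/135) + 952) = 1/(1/5 + 952) = 1/(4761/5) = 5/4761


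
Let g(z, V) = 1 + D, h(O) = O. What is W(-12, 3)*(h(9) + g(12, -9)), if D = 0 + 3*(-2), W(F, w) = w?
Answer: 12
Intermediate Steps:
D = -6 (D = 0 - 6 = -6)
g(z, V) = -5 (g(z, V) = 1 - 6 = -5)
W(-12, 3)*(h(9) + g(12, -9)) = 3*(9 - 5) = 3*4 = 12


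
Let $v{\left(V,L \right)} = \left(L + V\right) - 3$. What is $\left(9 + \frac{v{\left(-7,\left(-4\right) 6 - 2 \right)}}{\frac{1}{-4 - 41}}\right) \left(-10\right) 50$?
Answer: $-814500$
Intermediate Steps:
$v{\left(V,L \right)} = -3 + L + V$
$\left(9 + \frac{v{\left(-7,\left(-4\right) 6 - 2 \right)}}{\frac{1}{-4 - 41}}\right) \left(-10\right) 50 = \left(9 + \frac{-3 - 26 - 7}{\frac{1}{-4 - 41}}\right) \left(-10\right) 50 = \left(9 + \frac{-3 - 26 - 7}{\frac{1}{-45}}\right) \left(-10\right) 50 = \left(9 + \frac{-3 - 26 - 7}{- \frac{1}{45}}\right) \left(-10\right) 50 = \left(9 - -1620\right) \left(-10\right) 50 = \left(9 + 1620\right) \left(-10\right) 50 = 1629 \left(-10\right) 50 = \left(-16290\right) 50 = -814500$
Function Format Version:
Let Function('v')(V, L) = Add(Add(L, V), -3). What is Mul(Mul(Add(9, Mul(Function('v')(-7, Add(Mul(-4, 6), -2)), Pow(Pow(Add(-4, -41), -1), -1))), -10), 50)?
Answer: -814500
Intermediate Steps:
Function('v')(V, L) = Add(-3, L, V)
Mul(Mul(Add(9, Mul(Function('v')(-7, Add(Mul(-4, 6), -2)), Pow(Pow(Add(-4, -41), -1), -1))), -10), 50) = Mul(Mul(Add(9, Mul(Add(-3, Add(Mul(-4, 6), -2), -7), Pow(Pow(Add(-4, -41), -1), -1))), -10), 50) = Mul(Mul(Add(9, Mul(Add(-3, Add(-24, -2), -7), Pow(Pow(-45, -1), -1))), -10), 50) = Mul(Mul(Add(9, Mul(Add(-3, -26, -7), Pow(Rational(-1, 45), -1))), -10), 50) = Mul(Mul(Add(9, Mul(-36, -45)), -10), 50) = Mul(Mul(Add(9, 1620), -10), 50) = Mul(Mul(1629, -10), 50) = Mul(-16290, 50) = -814500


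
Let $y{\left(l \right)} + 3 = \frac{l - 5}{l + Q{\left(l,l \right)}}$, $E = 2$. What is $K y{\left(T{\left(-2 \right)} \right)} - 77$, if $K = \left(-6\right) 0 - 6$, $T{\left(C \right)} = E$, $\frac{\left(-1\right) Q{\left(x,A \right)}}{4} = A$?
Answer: $-62$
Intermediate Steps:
$Q{\left(x,A \right)} = - 4 A$
$T{\left(C \right)} = 2$
$K = -6$ ($K = 0 - 6 = -6$)
$y{\left(l \right)} = -3 - \frac{-5 + l}{3 l}$ ($y{\left(l \right)} = -3 + \frac{l - 5}{l - 4 l} = -3 + \frac{-5 + l}{\left(-3\right) l} = -3 + \left(-5 + l\right) \left(- \frac{1}{3 l}\right) = -3 - \frac{-5 + l}{3 l}$)
$K y{\left(T{\left(-2 \right)} \right)} - 77 = - 6 \frac{5 \left(1 - 4\right)}{3 \cdot 2} - 77 = - 6 \cdot \frac{5}{3} \cdot \frac{1}{2} \left(1 - 4\right) - 77 = - 6 \cdot \frac{5}{3} \cdot \frac{1}{2} \left(-3\right) - 77 = \left(-6\right) \left(- \frac{5}{2}\right) - 77 = 15 - 77 = -62$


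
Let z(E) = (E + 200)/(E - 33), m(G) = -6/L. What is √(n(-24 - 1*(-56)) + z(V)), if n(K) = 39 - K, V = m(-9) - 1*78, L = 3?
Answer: √75823/113 ≈ 2.4368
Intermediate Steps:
m(G) = -2 (m(G) = -6/3 = -6*⅓ = -2)
V = -80 (V = -2 - 1*78 = -2 - 78 = -80)
z(E) = (200 + E)/(-33 + E)
√(n(-24 - 1*(-56)) + z(V)) = √((39 - (-24 - 1*(-56))) + (200 - 80)/(-33 - 80)) = √((39 - (-24 + 56)) + 120/(-113)) = √((39 - 1*32) - 1/113*120) = √((39 - 32) - 120/113) = √(7 - 120/113) = √(671/113) = √75823/113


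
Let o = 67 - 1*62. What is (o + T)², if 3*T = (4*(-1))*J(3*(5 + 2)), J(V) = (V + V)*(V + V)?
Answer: 5508409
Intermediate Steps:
J(V) = 4*V² (J(V) = (2*V)*(2*V) = 4*V²)
T = -2352 (T = ((4*(-1))*(4*(3*(5 + 2))²))/3 = (-16*(3*7)²)/3 = (-16*21²)/3 = (-16*441)/3 = (-4*1764)/3 = (⅓)*(-7056) = -2352)
o = 5 (o = 67 - 62 = 5)
(o + T)² = (5 - 2352)² = (-2347)² = 5508409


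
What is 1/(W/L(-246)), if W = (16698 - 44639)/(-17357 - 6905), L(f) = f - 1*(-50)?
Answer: -4755352/27941 ≈ -170.19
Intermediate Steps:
L(f) = 50 + f (L(f) = f + 50 = 50 + f)
W = 27941/24262 (W = -27941/(-24262) = -27941*(-1/24262) = 27941/24262 ≈ 1.1516)
1/(W/L(-246)) = 1/(27941/(24262*(50 - 246))) = 1/((27941/24262)/(-196)) = 1/((27941/24262)*(-1/196)) = 1/(-27941/4755352) = -4755352/27941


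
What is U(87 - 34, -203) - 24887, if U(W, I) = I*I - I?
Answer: 16525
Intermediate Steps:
U(W, I) = I² - I
U(87 - 34, -203) - 24887 = -203*(-1 - 203) - 24887 = -203*(-204) - 24887 = 41412 - 24887 = 16525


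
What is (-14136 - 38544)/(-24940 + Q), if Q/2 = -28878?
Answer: 6585/10337 ≈ 0.63703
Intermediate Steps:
Q = -57756 (Q = 2*(-28878) = -57756)
(-14136 - 38544)/(-24940 + Q) = (-14136 - 38544)/(-24940 - 57756) = -52680/(-82696) = -52680*(-1/82696) = 6585/10337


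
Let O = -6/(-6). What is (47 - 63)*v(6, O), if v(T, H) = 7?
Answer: -112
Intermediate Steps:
O = 1 (O = -6*(-1/6) = 1)
(47 - 63)*v(6, O) = (47 - 63)*7 = -16*7 = -112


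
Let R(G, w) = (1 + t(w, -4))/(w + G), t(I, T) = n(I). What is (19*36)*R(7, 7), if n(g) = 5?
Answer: 2052/7 ≈ 293.14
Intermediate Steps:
t(I, T) = 5
R(G, w) = 6/(G + w) (R(G, w) = (1 + 5)/(w + G) = 6/(G + w))
(19*36)*R(7, 7) = (19*36)*(6/(7 + 7)) = 684*(6/14) = 684*(6*(1/14)) = 684*(3/7) = 2052/7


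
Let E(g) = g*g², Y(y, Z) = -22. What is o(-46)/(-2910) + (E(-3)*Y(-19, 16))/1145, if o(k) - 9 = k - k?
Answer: 114549/222130 ≈ 0.51568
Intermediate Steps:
E(g) = g³
o(k) = 9 (o(k) = 9 + (k - k) = 9 + 0 = 9)
o(-46)/(-2910) + (E(-3)*Y(-19, 16))/1145 = 9/(-2910) + ((-3)³*(-22))/1145 = 9*(-1/2910) - 27*(-22)*(1/1145) = -3/970 + 594*(1/1145) = -3/970 + 594/1145 = 114549/222130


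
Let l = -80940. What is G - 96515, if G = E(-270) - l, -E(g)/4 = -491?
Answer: -13611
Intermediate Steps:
E(g) = 1964 (E(g) = -4*(-491) = 1964)
G = 82904 (G = 1964 - 1*(-80940) = 1964 + 80940 = 82904)
G - 96515 = 82904 - 96515 = -13611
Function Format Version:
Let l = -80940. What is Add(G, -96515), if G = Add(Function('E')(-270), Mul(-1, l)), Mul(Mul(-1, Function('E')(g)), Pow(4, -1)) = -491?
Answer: -13611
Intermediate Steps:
Function('E')(g) = 1964 (Function('E')(g) = Mul(-4, -491) = 1964)
G = 82904 (G = Add(1964, Mul(-1, -80940)) = Add(1964, 80940) = 82904)
Add(G, -96515) = Add(82904, -96515) = -13611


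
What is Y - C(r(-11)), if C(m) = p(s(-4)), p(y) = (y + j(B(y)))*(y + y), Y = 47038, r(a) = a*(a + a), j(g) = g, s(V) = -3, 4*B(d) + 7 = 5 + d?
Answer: 94025/2 ≈ 47013.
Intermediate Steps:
B(d) = -½ + d/4 (B(d) = -7/4 + (5 + d)/4 = -7/4 + (5/4 + d/4) = -½ + d/4)
r(a) = 2*a² (r(a) = a*(2*a) = 2*a²)
p(y) = 2*y*(-½ + 5*y/4) (p(y) = (y + (-½ + y/4))*(y + y) = (-½ + 5*y/4)*(2*y) = 2*y*(-½ + 5*y/4))
C(m) = 51/2 (C(m) = (½)*(-3)*(-2 + 5*(-3)) = (½)*(-3)*(-2 - 15) = (½)*(-3)*(-17) = 51/2)
Y - C(r(-11)) = 47038 - 1*51/2 = 47038 - 51/2 = 94025/2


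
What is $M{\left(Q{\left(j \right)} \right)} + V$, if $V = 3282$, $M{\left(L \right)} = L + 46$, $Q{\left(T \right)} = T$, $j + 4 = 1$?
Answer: $3325$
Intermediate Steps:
$j = -3$ ($j = -4 + 1 = -3$)
$M{\left(L \right)} = 46 + L$
$M{\left(Q{\left(j \right)} \right)} + V = \left(46 - 3\right) + 3282 = 43 + 3282 = 3325$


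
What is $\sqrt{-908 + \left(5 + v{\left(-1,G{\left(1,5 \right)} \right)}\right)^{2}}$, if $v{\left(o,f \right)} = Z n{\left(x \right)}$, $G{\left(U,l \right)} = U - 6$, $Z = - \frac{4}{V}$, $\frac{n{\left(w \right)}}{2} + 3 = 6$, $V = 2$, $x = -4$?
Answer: $i \sqrt{859} \approx 29.309 i$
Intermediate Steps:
$n{\left(w \right)} = 6$ ($n{\left(w \right)} = -6 + 2 \cdot 6 = -6 + 12 = 6$)
$Z = -2$ ($Z = - \frac{4}{2} = \left(-4\right) \frac{1}{2} = -2$)
$G{\left(U,l \right)} = -6 + U$ ($G{\left(U,l \right)} = U - 6 = -6 + U$)
$v{\left(o,f \right)} = -12$ ($v{\left(o,f \right)} = \left(-2\right) 6 = -12$)
$\sqrt{-908 + \left(5 + v{\left(-1,G{\left(1,5 \right)} \right)}\right)^{2}} = \sqrt{-908 + \left(5 - 12\right)^{2}} = \sqrt{-908 + \left(-7\right)^{2}} = \sqrt{-908 + 49} = \sqrt{-859} = i \sqrt{859}$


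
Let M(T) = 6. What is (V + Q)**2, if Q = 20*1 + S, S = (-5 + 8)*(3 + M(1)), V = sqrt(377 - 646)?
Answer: (47 + I*sqrt(269))**2 ≈ 1940.0 + 1541.7*I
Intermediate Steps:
V = I*sqrt(269) (V = sqrt(-269) = I*sqrt(269) ≈ 16.401*I)
S = 27 (S = (-5 + 8)*(3 + 6) = 3*9 = 27)
Q = 47 (Q = 20*1 + 27 = 20 + 27 = 47)
(V + Q)**2 = (I*sqrt(269) + 47)**2 = (47 + I*sqrt(269))**2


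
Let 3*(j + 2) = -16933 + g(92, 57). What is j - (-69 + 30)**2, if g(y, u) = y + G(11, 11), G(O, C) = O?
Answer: -7133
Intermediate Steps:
g(y, u) = 11 + y (g(y, u) = y + 11 = 11 + y)
j = -5612 (j = -2 + (-16933 + (11 + 92))/3 = -2 + (-16933 + 103)/3 = -2 + (1/3)*(-16830) = -2 - 5610 = -5612)
j - (-69 + 30)**2 = -5612 - (-69 + 30)**2 = -5612 - 1*(-39)**2 = -5612 - 1*1521 = -5612 - 1521 = -7133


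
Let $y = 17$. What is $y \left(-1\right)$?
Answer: $-17$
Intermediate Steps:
$y \left(-1\right) = 17 \left(-1\right) = -17$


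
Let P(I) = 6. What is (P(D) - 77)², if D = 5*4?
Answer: 5041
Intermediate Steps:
D = 20
(P(D) - 77)² = (6 - 77)² = (-71)² = 5041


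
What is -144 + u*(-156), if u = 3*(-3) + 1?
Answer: 1104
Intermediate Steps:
u = -8 (u = -9 + 1 = -8)
-144 + u*(-156) = -144 - 8*(-156) = -144 + 1248 = 1104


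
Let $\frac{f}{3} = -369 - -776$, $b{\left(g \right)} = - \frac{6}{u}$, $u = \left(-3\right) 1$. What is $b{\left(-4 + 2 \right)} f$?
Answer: $2442$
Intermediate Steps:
$u = -3$
$b{\left(g \right)} = 2$ ($b{\left(g \right)} = - \frac{6}{-3} = \left(-6\right) \left(- \frac{1}{3}\right) = 2$)
$f = 1221$ ($f = 3 \left(-369 - -776\right) = 3 \left(-369 + 776\right) = 3 \cdot 407 = 1221$)
$b{\left(-4 + 2 \right)} f = 2 \cdot 1221 = 2442$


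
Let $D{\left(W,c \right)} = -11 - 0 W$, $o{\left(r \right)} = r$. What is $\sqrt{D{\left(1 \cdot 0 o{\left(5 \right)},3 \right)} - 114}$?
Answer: $5 i \sqrt{5} \approx 11.18 i$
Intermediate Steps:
$D{\left(W,c \right)} = -11$ ($D{\left(W,c \right)} = -11 - 0 = -11 + 0 = -11$)
$\sqrt{D{\left(1 \cdot 0 o{\left(5 \right)},3 \right)} - 114} = \sqrt{-11 - 114} = \sqrt{-125} = 5 i \sqrt{5}$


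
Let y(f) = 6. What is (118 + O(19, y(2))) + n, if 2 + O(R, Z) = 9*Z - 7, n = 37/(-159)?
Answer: 25880/159 ≈ 162.77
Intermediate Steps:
n = -37/159 (n = 37*(-1/159) = -37/159 ≈ -0.23270)
O(R, Z) = -9 + 9*Z (O(R, Z) = -2 + (9*Z - 7) = -2 + (-7 + 9*Z) = -9 + 9*Z)
(118 + O(19, y(2))) + n = (118 + (-9 + 9*6)) - 37/159 = (118 + (-9 + 54)) - 37/159 = (118 + 45) - 37/159 = 163 - 37/159 = 25880/159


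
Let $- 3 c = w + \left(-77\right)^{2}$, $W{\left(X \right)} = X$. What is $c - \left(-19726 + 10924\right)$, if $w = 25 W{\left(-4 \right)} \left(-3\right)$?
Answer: $\frac{20177}{3} \approx 6725.7$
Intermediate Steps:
$w = 300$ ($w = 25 \left(-4\right) \left(-3\right) = \left(-100\right) \left(-3\right) = 300$)
$c = - \frac{6229}{3}$ ($c = - \frac{300 + \left(-77\right)^{2}}{3} = - \frac{300 + 5929}{3} = \left(- \frac{1}{3}\right) 6229 = - \frac{6229}{3} \approx -2076.3$)
$c - \left(-19726 + 10924\right) = - \frac{6229}{3} - \left(-19726 + 10924\right) = - \frac{6229}{3} - -8802 = - \frac{6229}{3} + 8802 = \frac{20177}{3}$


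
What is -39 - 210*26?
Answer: -5499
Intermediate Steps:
-39 - 210*26 = -39 - 105*52 = -39 - 5460 = -5499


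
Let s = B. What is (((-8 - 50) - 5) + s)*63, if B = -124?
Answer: -11781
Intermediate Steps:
s = -124
(((-8 - 50) - 5) + s)*63 = (((-8 - 50) - 5) - 124)*63 = ((-58 - 5) - 124)*63 = (-63 - 124)*63 = -187*63 = -11781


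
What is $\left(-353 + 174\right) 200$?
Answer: $-35800$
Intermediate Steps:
$\left(-353 + 174\right) 200 = \left(-179\right) 200 = -35800$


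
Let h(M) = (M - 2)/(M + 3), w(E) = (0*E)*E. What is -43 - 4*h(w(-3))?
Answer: -121/3 ≈ -40.333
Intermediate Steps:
w(E) = 0 (w(E) = 0*E = 0)
h(M) = (-2 + M)/(3 + M)
-43 - 4*h(w(-3)) = -43 - 4*(-2 + 0)/(3 + 0) = -43 - 4*(-2)/3 = -43 - 4*(-2/3) = -43 + 8/3 = -121/3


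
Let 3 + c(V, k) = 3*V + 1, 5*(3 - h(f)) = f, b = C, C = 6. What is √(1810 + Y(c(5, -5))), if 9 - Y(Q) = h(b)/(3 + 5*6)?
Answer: √5502310/55 ≈ 42.649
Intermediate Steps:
b = 6
h(f) = 3 - f/5
c(V, k) = -2 + 3*V (c(V, k) = -3 + (3*V + 1) = -3 + (1 + 3*V) = -2 + 3*V)
Y(Q) = 492/55 (Y(Q) = 9 - (3 - ⅕*6)/(3 + 5*6) = 9 - (3 - 6/5)/(3 + 30) = 9 - 9/(33*5) = 9 - 1*3/55 = 9 - 3/55 = 492/55)
√(1810 + Y(c(5, -5))) = √(1810 + 492/55) = √(100042/55) = √5502310/55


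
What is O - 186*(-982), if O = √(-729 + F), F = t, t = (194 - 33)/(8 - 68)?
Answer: 182652 + I*√658515/30 ≈ 1.8265e+5 + 27.05*I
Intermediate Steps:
t = -161/60 (t = 161/(-60) = 161*(-1/60) = -161/60 ≈ -2.6833)
F = -161/60 ≈ -2.6833
O = I*√658515/30 (O = √(-729 - 161/60) = √(-43901/60) = I*√658515/30 ≈ 27.05*I)
O - 186*(-982) = I*√658515/30 - 186*(-982) = I*√658515/30 + 182652 = 182652 + I*√658515/30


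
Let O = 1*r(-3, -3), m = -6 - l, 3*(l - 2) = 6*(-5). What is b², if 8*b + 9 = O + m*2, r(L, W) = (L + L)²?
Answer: 961/64 ≈ 15.016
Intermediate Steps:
l = -8 (l = 2 + (6*(-5))/3 = 2 + (⅓)*(-30) = 2 - 10 = -8)
m = 2 (m = -6 - 1*(-8) = -6 + 8 = 2)
r(L, W) = 4*L² (r(L, W) = (2*L)² = 4*L²)
O = 36 (O = 1*(4*(-3)²) = 1*(4*9) = 1*36 = 36)
b = 31/8 (b = -9/8 + (36 + 2*2)/8 = -9/8 + (36 + 4)/8 = -9/8 + (⅛)*40 = -9/8 + 5 = 31/8 ≈ 3.8750)
b² = (31/8)² = 961/64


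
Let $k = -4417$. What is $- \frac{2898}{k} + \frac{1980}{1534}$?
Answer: $\frac{942228}{483977} \approx 1.9468$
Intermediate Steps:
$- \frac{2898}{k} + \frac{1980}{1534} = - \frac{2898}{-4417} + \frac{1980}{1534} = \left(-2898\right) \left(- \frac{1}{4417}\right) + 1980 \cdot \frac{1}{1534} = \frac{414}{631} + \frac{990}{767} = \frac{942228}{483977}$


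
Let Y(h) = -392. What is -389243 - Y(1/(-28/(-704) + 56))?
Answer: -388851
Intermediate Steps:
-389243 - Y(1/(-28/(-704) + 56)) = -389243 - 1*(-392) = -389243 + 392 = -388851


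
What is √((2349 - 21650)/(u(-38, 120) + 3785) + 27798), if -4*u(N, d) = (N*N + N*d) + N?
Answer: 2*√581359775622/9147 ≈ 166.71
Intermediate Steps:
u(N, d) = -N/4 - N²/4 - N*d/4 (u(N, d) = -((N*N + N*d) + N)/4 = -((N² + N*d) + N)/4 = -(N + N² + N*d)/4 = -N/4 - N²/4 - N*d/4)
√((2349 - 21650)/(u(-38, 120) + 3785) + 27798) = √((2349 - 21650)/(-¼*(-38)*(1 - 38 + 120) + 3785) + 27798) = √(-19301/(-¼*(-38)*83 + 3785) + 27798) = √(-19301/(1577/2 + 3785) + 27798) = √(-19301/9147/2 + 27798) = √(-19301*2/9147 + 27798) = √(-38602/9147 + 27798) = √(254229704/9147) = 2*√581359775622/9147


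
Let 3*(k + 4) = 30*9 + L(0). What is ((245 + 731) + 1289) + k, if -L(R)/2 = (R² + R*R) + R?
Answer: 2351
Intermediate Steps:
L(R) = -4*R² - 2*R (L(R) = -2*((R² + R*R) + R) = -2*((R² + R²) + R) = -2*(2*R² + R) = -2*(R + 2*R²) = -4*R² - 2*R)
k = 86 (k = -4 + (30*9 - 2*0*(1 + 2*0))/3 = -4 + (270 - 2*0*(1 + 0))/3 = -4 + (270 - 2*0*1)/3 = -4 + (270 + 0)/3 = -4 + (⅓)*270 = -4 + 90 = 86)
((245 + 731) + 1289) + k = ((245 + 731) + 1289) + 86 = (976 + 1289) + 86 = 2265 + 86 = 2351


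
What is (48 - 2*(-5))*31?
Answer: 1798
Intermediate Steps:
(48 - 2*(-5))*31 = (48 + 10)*31 = 58*31 = 1798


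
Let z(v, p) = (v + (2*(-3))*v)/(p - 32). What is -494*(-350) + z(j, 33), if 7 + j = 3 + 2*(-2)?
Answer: 172940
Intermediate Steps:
j = -8 (j = -7 + (3 + 2*(-2)) = -7 + (3 - 4) = -7 - 1 = -8)
z(v, p) = -5*v/(-32 + p) (z(v, p) = (v - 6*v)/(-32 + p) = (-5*v)/(-32 + p) = -5*v/(-32 + p))
-494*(-350) + z(j, 33) = -494*(-350) - 5*(-8)/(-32 + 33) = 172900 - 5*(-8)/1 = 172900 - 5*(-8)*1 = 172900 + 40 = 172940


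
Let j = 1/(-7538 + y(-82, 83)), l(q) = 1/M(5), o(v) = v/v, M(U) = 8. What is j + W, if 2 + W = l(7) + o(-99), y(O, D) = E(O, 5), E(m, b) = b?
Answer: -52739/60264 ≈ -0.87513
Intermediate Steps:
y(O, D) = 5
o(v) = 1
l(q) = ⅛ (l(q) = 1/8 = ⅛)
j = -1/7533 (j = 1/(-7538 + 5) = 1/(-7533) = -1/7533 ≈ -0.00013275)
W = -7/8 (W = -2 + (⅛ + 1) = -2 + 9/8 = -7/8 ≈ -0.87500)
j + W = -1/7533 - 7/8 = -52739/60264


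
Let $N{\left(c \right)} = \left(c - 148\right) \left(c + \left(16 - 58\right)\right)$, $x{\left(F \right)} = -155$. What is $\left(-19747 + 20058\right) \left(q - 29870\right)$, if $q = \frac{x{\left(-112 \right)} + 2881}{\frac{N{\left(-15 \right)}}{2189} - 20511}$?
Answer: $- \frac{208502019464857}{22444644} \approx -9.2896 \cdot 10^{6}$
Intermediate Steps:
$N{\left(c \right)} = \left(-148 + c\right) \left(-42 + c\right)$ ($N{\left(c \right)} = \left(-148 + c\right) \left(c + \left(16 - 58\right)\right) = \left(-148 + c\right) \left(c - 42\right) = \left(-148 + c\right) \left(-42 + c\right)$)
$q = - \frac{2983607}{22444644}$ ($q = \frac{-155 + 2881}{\frac{6216 + \left(-15\right)^{2} - -2850}{2189} - 20511} = \frac{2726}{\left(6216 + 225 + 2850\right) \frac{1}{2189} - 20511} = \frac{2726}{9291 \cdot \frac{1}{2189} - 20511} = \frac{2726}{\frac{9291}{2189} - 20511} = \frac{2726}{- \frac{44889288}{2189}} = 2726 \left(- \frac{2189}{44889288}\right) = - \frac{2983607}{22444644} \approx -0.13293$)
$\left(-19747 + 20058\right) \left(q - 29870\right) = \left(-19747 + 20058\right) \left(- \frac{2983607}{22444644} - 29870\right) = 311 \left(- \frac{670424499887}{22444644}\right) = - \frac{208502019464857}{22444644}$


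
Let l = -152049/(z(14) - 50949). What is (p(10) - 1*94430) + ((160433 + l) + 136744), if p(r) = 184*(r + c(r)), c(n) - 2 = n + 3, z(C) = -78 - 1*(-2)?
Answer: 10580032724/51025 ≈ 2.0735e+5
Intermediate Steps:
z(C) = -76 (z(C) = -78 + 2 = -76)
c(n) = 5 + n (c(n) = 2 + (n + 3) = 2 + (3 + n) = 5 + n)
p(r) = 920 + 368*r (p(r) = 184*(r + (5 + r)) = 184*(5 + 2*r) = 920 + 368*r)
l = 152049/51025 (l = -152049/(-76 - 50949) = -152049/(-51025) = -152049*(-1/51025) = 152049/51025 ≈ 2.9799)
(p(10) - 1*94430) + ((160433 + l) + 136744) = ((920 + 368*10) - 1*94430) + ((160433 + 152049/51025) + 136744) = ((920 + 3680) - 94430) + (8186245874/51025 + 136744) = (4600 - 94430) + 15163608474/51025 = -89830 + 15163608474/51025 = 10580032724/51025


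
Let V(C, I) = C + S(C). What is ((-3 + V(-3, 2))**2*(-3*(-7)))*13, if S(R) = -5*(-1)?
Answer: 273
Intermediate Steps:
S(R) = 5
V(C, I) = 5 + C (V(C, I) = C + 5 = 5 + C)
((-3 + V(-3, 2))**2*(-3*(-7)))*13 = ((-3 + (5 - 3))**2*(-3*(-7)))*13 = ((-3 + 2)**2*21)*13 = ((-1)**2*21)*13 = (1*21)*13 = 21*13 = 273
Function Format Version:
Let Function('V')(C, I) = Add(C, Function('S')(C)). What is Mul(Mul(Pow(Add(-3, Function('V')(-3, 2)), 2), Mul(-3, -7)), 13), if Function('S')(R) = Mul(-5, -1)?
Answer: 273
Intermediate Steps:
Function('S')(R) = 5
Function('V')(C, I) = Add(5, C) (Function('V')(C, I) = Add(C, 5) = Add(5, C))
Mul(Mul(Pow(Add(-3, Function('V')(-3, 2)), 2), Mul(-3, -7)), 13) = Mul(Mul(Pow(Add(-3, Add(5, -3)), 2), Mul(-3, -7)), 13) = Mul(Mul(Pow(Add(-3, 2), 2), 21), 13) = Mul(Mul(Pow(-1, 2), 21), 13) = Mul(Mul(1, 21), 13) = Mul(21, 13) = 273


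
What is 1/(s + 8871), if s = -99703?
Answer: -1/90832 ≈ -1.1009e-5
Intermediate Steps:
1/(s + 8871) = 1/(-99703 + 8871) = 1/(-90832) = -1/90832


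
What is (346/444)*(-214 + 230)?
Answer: 1384/111 ≈ 12.468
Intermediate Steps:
(346/444)*(-214 + 230) = (346*(1/444))*16 = (173/222)*16 = 1384/111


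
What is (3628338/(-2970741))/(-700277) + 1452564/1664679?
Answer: 335759483221218050/384788996272314167 ≈ 0.87258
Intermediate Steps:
(3628338/(-2970741))/(-700277) + 1452564/1664679 = (3628338*(-1/2970741))*(-1/700277) + 1452564*(1/1664679) = -1209446/990247*(-1/700277) + 484188/554893 = 1209446/693447198419 + 484188/554893 = 335759483221218050/384788996272314167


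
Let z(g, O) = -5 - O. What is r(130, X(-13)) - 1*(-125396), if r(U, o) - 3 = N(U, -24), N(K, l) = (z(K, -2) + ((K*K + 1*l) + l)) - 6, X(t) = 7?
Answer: 142242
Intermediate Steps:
N(K, l) = -9 + K² + 2*l (N(K, l) = ((-5 - 1*(-2)) + ((K*K + 1*l) + l)) - 6 = ((-5 + 2) + ((K² + l) + l)) - 6 = (-3 + ((l + K²) + l)) - 6 = (-3 + (K² + 2*l)) - 6 = (-3 + K² + 2*l) - 6 = -9 + K² + 2*l)
r(U, o) = -54 + U² (r(U, o) = 3 + (-9 + U² + 2*(-24)) = 3 + (-9 + U² - 48) = 3 + (-57 + U²) = -54 + U²)
r(130, X(-13)) - 1*(-125396) = (-54 + 130²) - 1*(-125396) = (-54 + 16900) + 125396 = 16846 + 125396 = 142242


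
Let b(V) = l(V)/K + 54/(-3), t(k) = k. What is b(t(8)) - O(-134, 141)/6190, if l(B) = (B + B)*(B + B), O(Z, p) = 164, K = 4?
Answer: 142288/3095 ≈ 45.974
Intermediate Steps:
l(B) = 4*B² (l(B) = (2*B)*(2*B) = 4*B²)
b(V) = -18 + V² (b(V) = (4*V²)/4 + 54/(-3) = (4*V²)*(¼) + 54*(-⅓) = V² - 18 = -18 + V²)
b(t(8)) - O(-134, 141)/6190 = (-18 + 8²) - 164/6190 = (-18 + 64) - 164/6190 = 46 - 1*82/3095 = 46 - 82/3095 = 142288/3095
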